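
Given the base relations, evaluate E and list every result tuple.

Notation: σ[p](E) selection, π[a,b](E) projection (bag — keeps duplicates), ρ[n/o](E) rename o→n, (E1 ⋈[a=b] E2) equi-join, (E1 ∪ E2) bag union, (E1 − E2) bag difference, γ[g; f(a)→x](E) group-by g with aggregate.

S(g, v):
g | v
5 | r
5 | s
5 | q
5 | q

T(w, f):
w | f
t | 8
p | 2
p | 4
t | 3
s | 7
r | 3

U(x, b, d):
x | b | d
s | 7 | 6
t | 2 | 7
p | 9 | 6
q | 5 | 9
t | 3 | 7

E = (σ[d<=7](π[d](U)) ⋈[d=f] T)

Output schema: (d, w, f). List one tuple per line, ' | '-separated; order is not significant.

Subexpression sizes:
  U → 5
  π[d](U) → 5
  σ[d<=7](π[d](U)) → 4
  T → 6
  (σ[d<=7](π[d](U)) ⋈[d=f] T) → 2

== RESULT ==
d | w | f
7 | s | 7
7 | s | 7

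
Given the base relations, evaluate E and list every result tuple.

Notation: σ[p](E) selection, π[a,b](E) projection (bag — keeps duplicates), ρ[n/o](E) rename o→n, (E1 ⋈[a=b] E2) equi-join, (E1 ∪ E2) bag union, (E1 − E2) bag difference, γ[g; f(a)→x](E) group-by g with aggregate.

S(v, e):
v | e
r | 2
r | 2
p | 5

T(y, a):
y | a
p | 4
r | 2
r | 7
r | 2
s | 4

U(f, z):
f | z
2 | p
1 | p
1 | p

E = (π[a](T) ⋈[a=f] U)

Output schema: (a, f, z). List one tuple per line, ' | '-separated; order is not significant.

Stepwise |·|:
  T → 5
  π[a](T) → 5
  U → 3
  (π[a](T) ⋈[a=f] U) → 2

== RESULT ==
a | f | z
2 | 2 | p
2 | 2 | p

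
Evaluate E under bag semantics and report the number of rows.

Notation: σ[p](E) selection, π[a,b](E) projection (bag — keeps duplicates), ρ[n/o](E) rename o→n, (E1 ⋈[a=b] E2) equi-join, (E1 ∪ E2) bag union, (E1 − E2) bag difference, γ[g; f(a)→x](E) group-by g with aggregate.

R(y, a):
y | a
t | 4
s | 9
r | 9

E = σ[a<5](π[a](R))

Subexpression sizes:
  R → 3
  π[a](R) → 3
  σ[a<5](π[a](R)) → 1

|E| = 1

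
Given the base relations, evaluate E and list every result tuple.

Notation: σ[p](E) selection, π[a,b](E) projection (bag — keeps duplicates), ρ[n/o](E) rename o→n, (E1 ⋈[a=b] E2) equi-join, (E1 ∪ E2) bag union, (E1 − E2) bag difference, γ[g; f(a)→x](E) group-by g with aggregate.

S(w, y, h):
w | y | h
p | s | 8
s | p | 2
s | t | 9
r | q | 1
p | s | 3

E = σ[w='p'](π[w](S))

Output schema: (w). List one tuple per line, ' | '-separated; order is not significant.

Subexpression sizes:
  S → 5
  π[w](S) → 5
  σ[w='p'](π[w](S)) → 2

== RESULT ==
w
p
p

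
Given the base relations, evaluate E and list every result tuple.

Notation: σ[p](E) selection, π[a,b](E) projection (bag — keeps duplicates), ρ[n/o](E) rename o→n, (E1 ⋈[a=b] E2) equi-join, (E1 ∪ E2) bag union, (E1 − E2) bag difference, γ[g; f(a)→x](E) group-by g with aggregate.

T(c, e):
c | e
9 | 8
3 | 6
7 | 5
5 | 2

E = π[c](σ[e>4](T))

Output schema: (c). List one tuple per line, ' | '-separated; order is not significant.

Per-node cardinality:
  T → 4
  σ[e>4](T) → 3
  π[c](σ[e>4](T)) → 3

== RESULT ==
c
3
7
9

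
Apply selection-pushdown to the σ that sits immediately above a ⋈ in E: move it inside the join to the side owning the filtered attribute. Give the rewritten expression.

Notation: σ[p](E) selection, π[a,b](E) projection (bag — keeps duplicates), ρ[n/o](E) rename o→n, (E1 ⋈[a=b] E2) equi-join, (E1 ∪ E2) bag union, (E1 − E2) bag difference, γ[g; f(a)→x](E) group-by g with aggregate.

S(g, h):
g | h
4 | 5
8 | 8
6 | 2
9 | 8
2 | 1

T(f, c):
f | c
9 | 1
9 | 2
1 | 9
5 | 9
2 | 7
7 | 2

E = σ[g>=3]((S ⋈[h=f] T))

σ filters on g, owned by the left side.
E' = (σ[g>=3](S) ⋈[h=f] T)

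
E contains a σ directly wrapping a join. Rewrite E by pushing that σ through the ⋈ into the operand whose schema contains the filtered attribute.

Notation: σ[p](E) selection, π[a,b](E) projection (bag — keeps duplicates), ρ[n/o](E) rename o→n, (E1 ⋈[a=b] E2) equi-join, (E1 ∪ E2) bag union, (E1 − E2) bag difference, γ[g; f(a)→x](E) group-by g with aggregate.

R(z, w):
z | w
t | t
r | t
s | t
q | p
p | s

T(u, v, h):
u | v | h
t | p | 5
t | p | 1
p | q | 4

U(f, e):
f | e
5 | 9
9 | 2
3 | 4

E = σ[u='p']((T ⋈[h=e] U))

σ filters on u, owned by the left side.
E' = (σ[u='p'](T) ⋈[h=e] U)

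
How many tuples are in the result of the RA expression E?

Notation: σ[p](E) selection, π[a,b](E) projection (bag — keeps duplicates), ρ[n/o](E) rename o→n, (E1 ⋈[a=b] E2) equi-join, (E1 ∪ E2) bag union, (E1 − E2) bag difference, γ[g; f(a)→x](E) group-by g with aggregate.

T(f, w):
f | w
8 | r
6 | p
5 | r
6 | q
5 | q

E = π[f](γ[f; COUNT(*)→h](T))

Subexpression sizes:
  T → 5
  γ[f; COUNT(*)→h](T) → 3
  π[f](γ[f; COUNT(*)→h](T)) → 3

|E| = 3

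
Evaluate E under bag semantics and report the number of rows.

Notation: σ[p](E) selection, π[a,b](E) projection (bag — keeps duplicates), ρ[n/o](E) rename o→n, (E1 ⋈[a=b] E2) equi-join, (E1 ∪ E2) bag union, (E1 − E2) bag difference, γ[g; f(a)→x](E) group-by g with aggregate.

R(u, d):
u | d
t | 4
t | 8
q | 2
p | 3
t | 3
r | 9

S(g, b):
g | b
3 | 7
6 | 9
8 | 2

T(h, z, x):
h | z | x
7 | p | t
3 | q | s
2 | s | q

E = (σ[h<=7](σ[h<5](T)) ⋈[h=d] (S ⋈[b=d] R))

Per-node cardinality:
  T → 3
  σ[h<5](T) → 2
  σ[h<=7](σ[h<5](T)) → 2
  S → 3
  R → 6
  (S ⋈[b=d] R) → 2
  (σ[h<=7](σ[h<5](T)) ⋈[h=d] (S ⋈[b=d] R)) → 1

|E| = 1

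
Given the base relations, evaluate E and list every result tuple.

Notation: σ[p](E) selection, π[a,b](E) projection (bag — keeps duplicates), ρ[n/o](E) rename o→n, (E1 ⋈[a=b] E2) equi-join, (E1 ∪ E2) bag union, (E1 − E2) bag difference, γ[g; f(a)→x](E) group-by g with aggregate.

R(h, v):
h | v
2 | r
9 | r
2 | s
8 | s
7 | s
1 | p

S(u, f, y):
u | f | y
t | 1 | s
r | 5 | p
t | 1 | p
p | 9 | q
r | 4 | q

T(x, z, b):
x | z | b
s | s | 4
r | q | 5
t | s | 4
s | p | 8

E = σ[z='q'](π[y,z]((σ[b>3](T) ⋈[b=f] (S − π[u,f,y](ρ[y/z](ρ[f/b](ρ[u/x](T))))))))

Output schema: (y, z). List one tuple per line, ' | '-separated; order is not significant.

Stepwise |·|:
  T → 4
  σ[b>3](T) → 4
  S → 5
  T → 4
  ρ[u/x](T) → 4
  ρ[f/b](ρ[u/x](T)) → 4
  ρ[y/z](ρ[f/b](ρ[u/x](T))) → 4
  π[u,f,y](ρ[y/z](ρ[f/b](ρ[u/x](T)))) → 4
  (S − π[u,f,y](ρ[y/z](ρ[f/b](ρ[u/x](T))))) → 5
  (σ[b>3](T) ⋈[b=f] (S − π[u,f,y](ρ[y/z](ρ[f/b](ρ[u/x](T)))))) → 3
  π[y,z]((σ[b>3](T) ⋈[b=f] (S − π[u,f,y](ρ[y/z](ρ[f/b](ρ[u/x](T))))))) → 3
  σ[z='q'](π[y,z]((σ[b>3](T) ⋈[b=f] (S − π[u,f,y](ρ[y/z](ρ[f/b](ρ[u/x](T)))))))) → 1

== RESULT ==
y | z
p | q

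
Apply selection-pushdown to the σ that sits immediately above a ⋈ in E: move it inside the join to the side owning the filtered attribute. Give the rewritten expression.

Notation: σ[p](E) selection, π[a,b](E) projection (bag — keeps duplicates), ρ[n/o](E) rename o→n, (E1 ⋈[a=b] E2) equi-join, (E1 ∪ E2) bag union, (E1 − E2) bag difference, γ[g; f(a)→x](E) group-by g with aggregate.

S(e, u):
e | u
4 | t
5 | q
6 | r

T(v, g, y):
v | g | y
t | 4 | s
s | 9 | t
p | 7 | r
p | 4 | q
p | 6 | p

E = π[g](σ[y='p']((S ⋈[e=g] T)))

σ filters on y, owned by the right side.
E' = π[g]((S ⋈[e=g] σ[y='p'](T)))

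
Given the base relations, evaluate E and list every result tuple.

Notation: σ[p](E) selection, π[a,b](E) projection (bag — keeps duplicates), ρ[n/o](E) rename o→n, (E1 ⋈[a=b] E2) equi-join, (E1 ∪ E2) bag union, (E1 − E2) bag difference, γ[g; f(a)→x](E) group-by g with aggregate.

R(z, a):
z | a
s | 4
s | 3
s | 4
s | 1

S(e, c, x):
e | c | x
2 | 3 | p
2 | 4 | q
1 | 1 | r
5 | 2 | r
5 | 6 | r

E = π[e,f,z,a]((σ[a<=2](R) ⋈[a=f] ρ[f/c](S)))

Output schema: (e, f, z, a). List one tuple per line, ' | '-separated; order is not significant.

Per-node cardinality:
  R → 4
  σ[a<=2](R) → 1
  S → 5
  ρ[f/c](S) → 5
  (σ[a<=2](R) ⋈[a=f] ρ[f/c](S)) → 1
  π[e,f,z,a]((σ[a<=2](R) ⋈[a=f] ρ[f/c](S))) → 1

== RESULT ==
e | f | z | a
1 | 1 | s | 1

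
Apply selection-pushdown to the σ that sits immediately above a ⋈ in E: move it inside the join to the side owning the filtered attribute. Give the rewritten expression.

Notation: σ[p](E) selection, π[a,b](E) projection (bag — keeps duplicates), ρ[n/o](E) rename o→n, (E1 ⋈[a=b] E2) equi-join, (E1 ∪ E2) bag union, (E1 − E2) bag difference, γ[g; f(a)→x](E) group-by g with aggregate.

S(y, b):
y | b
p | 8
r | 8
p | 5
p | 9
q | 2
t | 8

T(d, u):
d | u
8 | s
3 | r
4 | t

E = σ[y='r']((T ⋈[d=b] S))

σ filters on y, owned by the right side.
E' = (T ⋈[d=b] σ[y='r'](S))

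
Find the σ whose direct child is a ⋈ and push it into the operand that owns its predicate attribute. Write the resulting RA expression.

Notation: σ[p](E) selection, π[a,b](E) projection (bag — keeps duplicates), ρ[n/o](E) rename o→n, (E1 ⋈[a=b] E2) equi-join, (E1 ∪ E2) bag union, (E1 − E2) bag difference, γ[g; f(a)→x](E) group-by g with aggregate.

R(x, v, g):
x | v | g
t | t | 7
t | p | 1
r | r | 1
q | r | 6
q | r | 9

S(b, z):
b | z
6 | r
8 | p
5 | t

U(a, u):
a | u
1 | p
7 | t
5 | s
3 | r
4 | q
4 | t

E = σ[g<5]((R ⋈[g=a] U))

σ filters on g, owned by the left side.
E' = (σ[g<5](R) ⋈[g=a] U)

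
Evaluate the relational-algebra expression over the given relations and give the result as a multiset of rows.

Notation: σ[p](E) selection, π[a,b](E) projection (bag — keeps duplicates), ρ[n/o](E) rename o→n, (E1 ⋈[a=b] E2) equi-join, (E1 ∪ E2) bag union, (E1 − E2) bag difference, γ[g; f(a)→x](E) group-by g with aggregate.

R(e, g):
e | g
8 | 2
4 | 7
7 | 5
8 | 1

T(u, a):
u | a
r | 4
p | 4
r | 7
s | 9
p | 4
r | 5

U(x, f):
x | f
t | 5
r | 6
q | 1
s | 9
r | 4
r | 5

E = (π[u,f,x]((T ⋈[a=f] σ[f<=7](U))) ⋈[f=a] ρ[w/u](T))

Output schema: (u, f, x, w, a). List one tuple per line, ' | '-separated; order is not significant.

Per-node cardinality:
  T → 6
  U → 6
  σ[f<=7](U) → 5
  (T ⋈[a=f] σ[f<=7](U)) → 5
  π[u,f,x]((T ⋈[a=f] σ[f<=7](U))) → 5
  T → 6
  ρ[w/u](T) → 6
  (π[u,f,x]((T ⋈[a=f] σ[f<=7](U))) ⋈[f=a] ρ[w/u](T)) → 11

== RESULT ==
u | f | x | w | a
p | 4 | r | p | 4
p | 4 | r | p | 4
p | 4 | r | p | 4
p | 4 | r | p | 4
p | 4 | r | r | 4
p | 4 | r | r | 4
r | 4 | r | p | 4
r | 4 | r | p | 4
r | 4 | r | r | 4
r | 5 | r | r | 5
r | 5 | t | r | 5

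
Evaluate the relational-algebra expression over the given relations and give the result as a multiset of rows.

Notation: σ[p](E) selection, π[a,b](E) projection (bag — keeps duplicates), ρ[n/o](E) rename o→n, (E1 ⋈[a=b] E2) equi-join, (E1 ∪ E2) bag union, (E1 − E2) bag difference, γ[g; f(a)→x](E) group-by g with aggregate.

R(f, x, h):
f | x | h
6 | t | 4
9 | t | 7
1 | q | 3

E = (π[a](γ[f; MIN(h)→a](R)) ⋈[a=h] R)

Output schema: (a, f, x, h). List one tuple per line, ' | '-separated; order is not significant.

Row counts bottom-up:
  R → 3
  γ[f; MIN(h)→a](R) → 3
  π[a](γ[f; MIN(h)→a](R)) → 3
  R → 3
  (π[a](γ[f; MIN(h)→a](R)) ⋈[a=h] R) → 3

== RESULT ==
a | f | x | h
3 | 1 | q | 3
4 | 6 | t | 4
7 | 9 | t | 7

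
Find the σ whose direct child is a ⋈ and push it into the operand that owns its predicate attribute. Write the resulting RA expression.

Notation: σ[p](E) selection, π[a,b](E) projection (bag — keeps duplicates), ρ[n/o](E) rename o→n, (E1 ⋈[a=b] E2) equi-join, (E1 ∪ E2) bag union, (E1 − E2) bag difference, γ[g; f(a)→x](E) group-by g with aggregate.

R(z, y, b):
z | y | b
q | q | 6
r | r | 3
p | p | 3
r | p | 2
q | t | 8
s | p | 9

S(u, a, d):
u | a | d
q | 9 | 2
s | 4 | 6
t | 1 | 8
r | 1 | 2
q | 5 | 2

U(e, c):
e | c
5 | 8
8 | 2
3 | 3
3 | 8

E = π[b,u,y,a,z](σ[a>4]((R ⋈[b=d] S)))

σ filters on a, owned by the right side.
E' = π[b,u,y,a,z]((R ⋈[b=d] σ[a>4](S)))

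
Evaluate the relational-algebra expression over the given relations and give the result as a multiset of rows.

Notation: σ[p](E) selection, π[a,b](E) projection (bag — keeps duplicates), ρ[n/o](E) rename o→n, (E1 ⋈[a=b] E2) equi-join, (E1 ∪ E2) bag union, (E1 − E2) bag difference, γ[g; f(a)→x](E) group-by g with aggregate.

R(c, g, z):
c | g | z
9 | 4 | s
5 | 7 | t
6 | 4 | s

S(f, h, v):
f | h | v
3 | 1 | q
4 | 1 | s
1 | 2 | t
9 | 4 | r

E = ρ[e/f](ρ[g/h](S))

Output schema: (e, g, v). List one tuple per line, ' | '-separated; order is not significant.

Per-node cardinality:
  S → 4
  ρ[g/h](S) → 4
  ρ[e/f](ρ[g/h](S)) → 4

== RESULT ==
e | g | v
1 | 2 | t
3 | 1 | q
4 | 1 | s
9 | 4 | r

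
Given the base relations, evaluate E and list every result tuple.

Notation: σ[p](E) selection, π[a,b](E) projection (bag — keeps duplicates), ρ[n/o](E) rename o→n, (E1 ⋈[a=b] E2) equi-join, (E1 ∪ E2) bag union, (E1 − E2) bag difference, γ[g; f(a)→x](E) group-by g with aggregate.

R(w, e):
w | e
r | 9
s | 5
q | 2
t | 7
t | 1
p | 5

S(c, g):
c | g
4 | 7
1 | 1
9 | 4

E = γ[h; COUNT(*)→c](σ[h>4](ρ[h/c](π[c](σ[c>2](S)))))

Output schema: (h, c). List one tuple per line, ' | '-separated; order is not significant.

Stepwise |·|:
  S → 3
  σ[c>2](S) → 2
  π[c](σ[c>2](S)) → 2
  ρ[h/c](π[c](σ[c>2](S))) → 2
  σ[h>4](ρ[h/c](π[c](σ[c>2](S)))) → 1
  γ[h; COUNT(*)→c](σ[h>4](ρ[h/c](π[c](σ[c>2](S))))) → 1

== RESULT ==
h | c
9 | 1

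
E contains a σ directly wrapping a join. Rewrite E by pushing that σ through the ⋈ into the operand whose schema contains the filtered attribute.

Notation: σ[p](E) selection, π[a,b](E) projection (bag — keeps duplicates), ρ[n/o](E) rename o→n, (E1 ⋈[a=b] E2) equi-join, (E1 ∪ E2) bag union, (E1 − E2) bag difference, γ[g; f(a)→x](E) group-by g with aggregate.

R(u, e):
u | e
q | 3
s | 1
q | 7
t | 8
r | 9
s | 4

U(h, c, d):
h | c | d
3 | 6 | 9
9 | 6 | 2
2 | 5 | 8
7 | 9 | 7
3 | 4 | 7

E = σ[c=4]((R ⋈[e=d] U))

σ filters on c, owned by the right side.
E' = (R ⋈[e=d] σ[c=4](U))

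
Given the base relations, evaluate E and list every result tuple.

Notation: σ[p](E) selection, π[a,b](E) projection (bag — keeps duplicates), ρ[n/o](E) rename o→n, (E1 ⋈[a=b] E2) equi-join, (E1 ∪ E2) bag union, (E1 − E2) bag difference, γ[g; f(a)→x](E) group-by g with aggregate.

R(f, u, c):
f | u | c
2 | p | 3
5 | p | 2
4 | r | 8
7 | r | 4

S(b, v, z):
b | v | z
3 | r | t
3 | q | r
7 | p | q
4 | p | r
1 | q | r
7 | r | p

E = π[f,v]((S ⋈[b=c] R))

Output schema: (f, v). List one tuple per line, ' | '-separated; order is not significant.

Subexpression sizes:
  S → 6
  R → 4
  (S ⋈[b=c] R) → 3
  π[f,v]((S ⋈[b=c] R)) → 3

== RESULT ==
f | v
2 | q
2 | r
7 | p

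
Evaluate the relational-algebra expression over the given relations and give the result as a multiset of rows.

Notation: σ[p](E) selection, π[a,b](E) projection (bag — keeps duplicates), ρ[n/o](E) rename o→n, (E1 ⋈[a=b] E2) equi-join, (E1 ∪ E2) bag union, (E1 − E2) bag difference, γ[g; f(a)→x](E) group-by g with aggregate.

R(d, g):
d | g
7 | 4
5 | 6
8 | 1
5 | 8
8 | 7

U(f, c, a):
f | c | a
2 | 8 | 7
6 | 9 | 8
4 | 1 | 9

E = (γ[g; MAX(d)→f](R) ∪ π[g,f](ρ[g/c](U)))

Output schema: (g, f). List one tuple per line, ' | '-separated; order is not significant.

Subexpression sizes:
  R → 5
  γ[g; MAX(d)→f](R) → 5
  U → 3
  ρ[g/c](U) → 3
  π[g,f](ρ[g/c](U)) → 3
  (γ[g; MAX(d)→f](R) ∪ π[g,f](ρ[g/c](U))) → 8

== RESULT ==
g | f
1 | 4
1 | 8
4 | 7
6 | 5
7 | 8
8 | 2
8 | 5
9 | 6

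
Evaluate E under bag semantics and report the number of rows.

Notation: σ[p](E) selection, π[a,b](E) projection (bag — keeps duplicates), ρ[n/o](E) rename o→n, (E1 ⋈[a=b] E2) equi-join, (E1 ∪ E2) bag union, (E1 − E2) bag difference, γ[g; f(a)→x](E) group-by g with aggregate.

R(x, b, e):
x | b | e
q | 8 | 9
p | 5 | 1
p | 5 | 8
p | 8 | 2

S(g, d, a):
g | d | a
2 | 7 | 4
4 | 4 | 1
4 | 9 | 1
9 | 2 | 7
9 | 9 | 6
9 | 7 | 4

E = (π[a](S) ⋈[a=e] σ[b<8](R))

Subexpression sizes:
  S → 6
  π[a](S) → 6
  R → 4
  σ[b<8](R) → 2
  (π[a](S) ⋈[a=e] σ[b<8](R)) → 2

|E| = 2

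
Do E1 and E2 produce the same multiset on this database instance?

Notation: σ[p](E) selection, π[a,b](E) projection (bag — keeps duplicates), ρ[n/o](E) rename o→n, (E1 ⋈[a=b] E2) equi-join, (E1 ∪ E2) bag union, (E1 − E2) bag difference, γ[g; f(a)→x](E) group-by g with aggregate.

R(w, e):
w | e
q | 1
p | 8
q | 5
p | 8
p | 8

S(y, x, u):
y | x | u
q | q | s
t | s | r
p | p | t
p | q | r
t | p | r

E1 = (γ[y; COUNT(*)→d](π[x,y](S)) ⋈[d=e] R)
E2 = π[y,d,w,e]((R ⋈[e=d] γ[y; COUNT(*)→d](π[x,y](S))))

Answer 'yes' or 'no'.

E1 row counts bottom-up:
  S → 5
  π[x,y](S) → 5
  γ[y; COUNT(*)→d](π[x,y](S)) → 3
  R → 5
  (γ[y; COUNT(*)→d](π[x,y](S)) ⋈[d=e] R) → 1
E2 row counts bottom-up:
  R → 5
  S → 5
  π[x,y](S) → 5
  γ[y; COUNT(*)→d](π[x,y](S)) → 3
  (R ⋈[e=d] γ[y; COUNT(*)→d](π[x,y](S))) → 1
  π[y,d,w,e]((R ⋈[e=d] γ[y; COUNT(*)→d](π[x,y](S)))) → 1

E1 and E2 produce the same multiset:
y | d | w | e
q | 1 | q | 1

yes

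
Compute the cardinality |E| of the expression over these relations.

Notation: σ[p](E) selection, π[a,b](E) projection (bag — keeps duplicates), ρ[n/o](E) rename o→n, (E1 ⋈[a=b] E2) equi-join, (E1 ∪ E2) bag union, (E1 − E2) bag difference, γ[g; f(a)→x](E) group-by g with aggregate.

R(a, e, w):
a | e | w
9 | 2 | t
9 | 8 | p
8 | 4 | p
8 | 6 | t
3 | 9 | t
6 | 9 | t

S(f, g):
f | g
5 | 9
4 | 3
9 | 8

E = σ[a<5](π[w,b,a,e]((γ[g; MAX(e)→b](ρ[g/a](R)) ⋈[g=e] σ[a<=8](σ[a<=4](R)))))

Row counts bottom-up:
  R → 6
  ρ[g/a](R) → 6
  γ[g; MAX(e)→b](ρ[g/a](R)) → 4
  R → 6
  σ[a<=4](R) → 1
  σ[a<=8](σ[a<=4](R)) → 1
  (γ[g; MAX(e)→b](ρ[g/a](R)) ⋈[g=e] σ[a<=8](σ[a<=4](R))) → 1
  π[w,b,a,e]((γ[g; MAX(e)→b](ρ[g/a](R)) ⋈[g=e] σ[a<=8](σ[a<=4](R)))) → 1
  σ[a<5](π[w,b,a,e]((γ[g; MAX(e)→b](ρ[g/a](R)) ⋈[g=e] σ[a<=8](σ[a<=4](R))))) → 1

|E| = 1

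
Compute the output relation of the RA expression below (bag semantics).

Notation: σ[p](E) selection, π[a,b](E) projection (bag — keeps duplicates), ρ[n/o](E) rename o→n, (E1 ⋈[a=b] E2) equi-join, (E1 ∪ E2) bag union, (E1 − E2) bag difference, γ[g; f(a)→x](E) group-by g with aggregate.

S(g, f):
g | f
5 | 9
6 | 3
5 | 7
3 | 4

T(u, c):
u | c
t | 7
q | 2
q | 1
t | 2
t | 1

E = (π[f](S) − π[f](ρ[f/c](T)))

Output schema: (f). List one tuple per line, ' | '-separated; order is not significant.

Per-node cardinality:
  S → 4
  π[f](S) → 4
  T → 5
  ρ[f/c](T) → 5
  π[f](ρ[f/c](T)) → 5
  (π[f](S) − π[f](ρ[f/c](T))) → 3

== RESULT ==
f
3
4
9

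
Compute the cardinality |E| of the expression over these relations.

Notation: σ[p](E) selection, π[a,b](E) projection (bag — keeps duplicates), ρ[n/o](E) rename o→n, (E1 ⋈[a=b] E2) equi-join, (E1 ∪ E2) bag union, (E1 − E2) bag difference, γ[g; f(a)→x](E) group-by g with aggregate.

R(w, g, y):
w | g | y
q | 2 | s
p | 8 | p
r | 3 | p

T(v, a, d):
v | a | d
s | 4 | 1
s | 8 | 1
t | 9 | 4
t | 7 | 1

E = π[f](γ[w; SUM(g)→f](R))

Per-node cardinality:
  R → 3
  γ[w; SUM(g)→f](R) → 3
  π[f](γ[w; SUM(g)→f](R)) → 3

|E| = 3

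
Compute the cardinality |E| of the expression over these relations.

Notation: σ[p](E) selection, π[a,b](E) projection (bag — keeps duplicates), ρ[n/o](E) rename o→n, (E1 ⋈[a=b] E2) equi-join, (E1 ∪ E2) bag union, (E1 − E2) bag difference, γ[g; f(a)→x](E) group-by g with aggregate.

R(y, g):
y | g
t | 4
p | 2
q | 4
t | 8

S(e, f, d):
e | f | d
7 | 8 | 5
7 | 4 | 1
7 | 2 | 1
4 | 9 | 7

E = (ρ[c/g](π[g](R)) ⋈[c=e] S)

Row counts bottom-up:
  R → 4
  π[g](R) → 4
  ρ[c/g](π[g](R)) → 4
  S → 4
  (ρ[c/g](π[g](R)) ⋈[c=e] S) → 2

|E| = 2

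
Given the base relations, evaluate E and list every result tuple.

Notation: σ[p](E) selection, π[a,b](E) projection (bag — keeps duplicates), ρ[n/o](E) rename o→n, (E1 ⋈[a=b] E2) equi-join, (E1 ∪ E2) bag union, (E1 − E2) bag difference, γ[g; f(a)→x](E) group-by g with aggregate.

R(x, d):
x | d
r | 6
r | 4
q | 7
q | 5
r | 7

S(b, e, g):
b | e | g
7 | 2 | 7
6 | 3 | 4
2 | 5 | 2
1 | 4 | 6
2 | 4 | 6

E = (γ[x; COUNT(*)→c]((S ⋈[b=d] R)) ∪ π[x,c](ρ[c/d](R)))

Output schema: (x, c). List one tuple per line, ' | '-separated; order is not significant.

Per-node cardinality:
  S → 5
  R → 5
  (S ⋈[b=d] R) → 3
  γ[x; COUNT(*)→c]((S ⋈[b=d] R)) → 2
  R → 5
  ρ[c/d](R) → 5
  π[x,c](ρ[c/d](R)) → 5
  (γ[x; COUNT(*)→c]((S ⋈[b=d] R)) ∪ π[x,c](ρ[c/d](R))) → 7

== RESULT ==
x | c
q | 1
q | 5
q | 7
r | 2
r | 4
r | 6
r | 7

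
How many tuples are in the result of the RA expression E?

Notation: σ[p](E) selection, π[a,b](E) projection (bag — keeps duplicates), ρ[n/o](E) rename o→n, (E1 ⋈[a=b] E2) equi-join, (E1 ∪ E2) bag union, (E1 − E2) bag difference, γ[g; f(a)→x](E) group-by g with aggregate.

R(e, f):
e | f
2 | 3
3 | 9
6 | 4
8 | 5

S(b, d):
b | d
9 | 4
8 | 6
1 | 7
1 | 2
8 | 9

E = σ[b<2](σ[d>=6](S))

Stepwise |·|:
  S → 5
  σ[d>=6](S) → 3
  σ[b<2](σ[d>=6](S)) → 1

|E| = 1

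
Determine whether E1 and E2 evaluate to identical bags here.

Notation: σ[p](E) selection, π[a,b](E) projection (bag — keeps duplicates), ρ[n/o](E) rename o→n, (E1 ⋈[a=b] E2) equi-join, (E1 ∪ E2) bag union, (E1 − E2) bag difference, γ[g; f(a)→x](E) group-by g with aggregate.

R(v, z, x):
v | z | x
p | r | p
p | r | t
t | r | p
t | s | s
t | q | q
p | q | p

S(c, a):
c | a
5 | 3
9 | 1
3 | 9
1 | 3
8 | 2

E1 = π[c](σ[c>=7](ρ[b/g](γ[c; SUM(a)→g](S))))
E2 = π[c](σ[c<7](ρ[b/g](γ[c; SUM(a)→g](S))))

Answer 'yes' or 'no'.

E1 subexpression sizes:
  S → 5
  γ[c; SUM(a)→g](S) → 5
  ρ[b/g](γ[c; SUM(a)→g](S)) → 5
  σ[c>=7](ρ[b/g](γ[c; SUM(a)→g](S))) → 2
  π[c](σ[c>=7](ρ[b/g](γ[c; SUM(a)→g](S)))) → 2
E2 subexpression sizes:
  S → 5
  γ[c; SUM(a)→g](S) → 5
  ρ[b/g](γ[c; SUM(a)→g](S)) → 5
  σ[c<7](ρ[b/g](γ[c; SUM(a)→g](S))) → 3
  π[c](σ[c<7](ρ[b/g](γ[c; SUM(a)→g](S)))) → 3

E1 result:
c
8
9
E2 result:
c
1
3
5
Witness: (1,) appears 0× in E1 but 1× in E2.

no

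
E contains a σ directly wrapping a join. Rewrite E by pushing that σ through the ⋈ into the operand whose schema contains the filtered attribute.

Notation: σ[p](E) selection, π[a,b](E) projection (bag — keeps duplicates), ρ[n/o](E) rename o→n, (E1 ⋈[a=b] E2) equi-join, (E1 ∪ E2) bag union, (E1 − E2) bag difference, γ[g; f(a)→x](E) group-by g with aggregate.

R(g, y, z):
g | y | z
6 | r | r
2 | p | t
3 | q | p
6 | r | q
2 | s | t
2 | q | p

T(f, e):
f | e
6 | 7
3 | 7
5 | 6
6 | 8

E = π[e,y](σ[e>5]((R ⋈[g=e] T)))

σ filters on e, owned by the right side.
E' = π[e,y]((R ⋈[g=e] σ[e>5](T)))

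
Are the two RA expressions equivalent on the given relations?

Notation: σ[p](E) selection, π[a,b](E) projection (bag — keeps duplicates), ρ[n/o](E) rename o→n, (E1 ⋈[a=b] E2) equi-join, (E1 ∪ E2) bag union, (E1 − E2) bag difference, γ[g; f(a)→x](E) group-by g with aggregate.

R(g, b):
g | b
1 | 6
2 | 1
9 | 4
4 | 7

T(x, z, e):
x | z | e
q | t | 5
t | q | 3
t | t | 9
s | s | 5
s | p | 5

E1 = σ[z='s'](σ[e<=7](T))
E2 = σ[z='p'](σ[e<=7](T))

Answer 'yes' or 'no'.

E1 stepwise |·|:
  T → 5
  σ[e<=7](T) → 4
  σ[z='s'](σ[e<=7](T)) → 1
E2 stepwise |·|:
  T → 5
  σ[e<=7](T) → 4
  σ[z='p'](σ[e<=7](T)) → 1

E1 result:
x | z | e
s | s | 5
E2 result:
x | z | e
s | p | 5
Witness: ('s', 's', 5) appears 1× in E1 but 0× in E2.

no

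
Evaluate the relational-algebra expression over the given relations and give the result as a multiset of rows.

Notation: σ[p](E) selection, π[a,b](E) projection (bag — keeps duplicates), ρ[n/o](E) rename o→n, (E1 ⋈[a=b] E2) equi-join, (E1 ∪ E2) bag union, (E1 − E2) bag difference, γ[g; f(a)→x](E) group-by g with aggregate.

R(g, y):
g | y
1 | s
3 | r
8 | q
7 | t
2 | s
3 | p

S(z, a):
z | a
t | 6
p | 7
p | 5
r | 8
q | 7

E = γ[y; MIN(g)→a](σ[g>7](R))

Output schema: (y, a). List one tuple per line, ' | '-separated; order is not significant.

Per-node cardinality:
  R → 6
  σ[g>7](R) → 1
  γ[y; MIN(g)→a](σ[g>7](R)) → 1

== RESULT ==
y | a
q | 8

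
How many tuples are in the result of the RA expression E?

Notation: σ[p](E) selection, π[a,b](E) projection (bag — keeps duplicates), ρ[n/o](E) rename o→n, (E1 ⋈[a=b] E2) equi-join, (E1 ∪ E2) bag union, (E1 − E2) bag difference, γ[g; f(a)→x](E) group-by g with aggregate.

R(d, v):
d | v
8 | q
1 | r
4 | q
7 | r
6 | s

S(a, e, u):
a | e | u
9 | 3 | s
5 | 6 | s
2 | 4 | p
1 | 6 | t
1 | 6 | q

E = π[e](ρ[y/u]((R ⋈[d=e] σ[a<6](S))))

Row counts bottom-up:
  R → 5
  S → 5
  σ[a<6](S) → 4
  (R ⋈[d=e] σ[a<6](S)) → 4
  ρ[y/u]((R ⋈[d=e] σ[a<6](S))) → 4
  π[e](ρ[y/u]((R ⋈[d=e] σ[a<6](S)))) → 4

|E| = 4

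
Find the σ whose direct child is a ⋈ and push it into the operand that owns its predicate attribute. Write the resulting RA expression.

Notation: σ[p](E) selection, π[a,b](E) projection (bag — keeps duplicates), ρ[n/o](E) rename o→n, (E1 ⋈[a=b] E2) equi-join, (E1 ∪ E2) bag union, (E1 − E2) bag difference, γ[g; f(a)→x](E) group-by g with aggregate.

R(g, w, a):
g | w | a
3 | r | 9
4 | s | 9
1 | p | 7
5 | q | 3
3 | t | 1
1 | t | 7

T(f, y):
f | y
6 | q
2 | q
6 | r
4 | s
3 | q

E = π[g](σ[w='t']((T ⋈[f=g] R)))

σ filters on w, owned by the right side.
E' = π[g]((T ⋈[f=g] σ[w='t'](R)))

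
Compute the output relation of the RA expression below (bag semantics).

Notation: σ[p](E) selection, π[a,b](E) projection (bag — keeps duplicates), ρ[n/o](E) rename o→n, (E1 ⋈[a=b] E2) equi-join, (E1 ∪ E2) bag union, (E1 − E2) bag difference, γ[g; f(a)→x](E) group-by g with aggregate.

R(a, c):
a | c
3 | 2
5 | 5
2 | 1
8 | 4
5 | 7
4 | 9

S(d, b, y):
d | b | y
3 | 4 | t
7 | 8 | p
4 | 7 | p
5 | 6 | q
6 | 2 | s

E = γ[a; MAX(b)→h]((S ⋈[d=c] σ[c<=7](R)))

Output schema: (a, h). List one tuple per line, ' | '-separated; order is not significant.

Per-node cardinality:
  S → 5
  R → 6
  σ[c<=7](R) → 5
  (S ⋈[d=c] σ[c<=7](R)) → 3
  γ[a; MAX(b)→h]((S ⋈[d=c] σ[c<=7](R))) → 2

== RESULT ==
a | h
5 | 8
8 | 7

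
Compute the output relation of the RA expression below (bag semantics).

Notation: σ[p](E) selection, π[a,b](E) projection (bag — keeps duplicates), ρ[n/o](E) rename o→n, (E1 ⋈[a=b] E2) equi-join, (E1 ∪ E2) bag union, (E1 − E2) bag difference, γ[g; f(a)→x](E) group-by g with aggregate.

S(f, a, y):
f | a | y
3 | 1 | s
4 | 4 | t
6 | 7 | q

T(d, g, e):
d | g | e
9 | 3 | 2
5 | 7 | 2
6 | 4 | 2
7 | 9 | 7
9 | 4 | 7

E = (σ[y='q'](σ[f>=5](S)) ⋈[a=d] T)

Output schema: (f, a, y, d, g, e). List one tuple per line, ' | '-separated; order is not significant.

Subexpression sizes:
  S → 3
  σ[f>=5](S) → 1
  σ[y='q'](σ[f>=5](S)) → 1
  T → 5
  (σ[y='q'](σ[f>=5](S)) ⋈[a=d] T) → 1

== RESULT ==
f | a | y | d | g | e
6 | 7 | q | 7 | 9 | 7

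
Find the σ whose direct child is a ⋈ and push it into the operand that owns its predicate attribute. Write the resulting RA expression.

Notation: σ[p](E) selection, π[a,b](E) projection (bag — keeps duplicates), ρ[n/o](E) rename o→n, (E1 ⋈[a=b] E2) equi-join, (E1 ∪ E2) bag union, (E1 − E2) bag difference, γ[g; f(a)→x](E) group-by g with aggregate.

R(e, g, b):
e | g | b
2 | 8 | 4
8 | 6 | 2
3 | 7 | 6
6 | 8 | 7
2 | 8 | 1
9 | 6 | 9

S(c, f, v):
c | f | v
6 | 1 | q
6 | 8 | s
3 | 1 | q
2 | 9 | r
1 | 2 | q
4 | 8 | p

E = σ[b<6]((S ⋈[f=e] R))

σ filters on b, owned by the right side.
E' = (S ⋈[f=e] σ[b<6](R))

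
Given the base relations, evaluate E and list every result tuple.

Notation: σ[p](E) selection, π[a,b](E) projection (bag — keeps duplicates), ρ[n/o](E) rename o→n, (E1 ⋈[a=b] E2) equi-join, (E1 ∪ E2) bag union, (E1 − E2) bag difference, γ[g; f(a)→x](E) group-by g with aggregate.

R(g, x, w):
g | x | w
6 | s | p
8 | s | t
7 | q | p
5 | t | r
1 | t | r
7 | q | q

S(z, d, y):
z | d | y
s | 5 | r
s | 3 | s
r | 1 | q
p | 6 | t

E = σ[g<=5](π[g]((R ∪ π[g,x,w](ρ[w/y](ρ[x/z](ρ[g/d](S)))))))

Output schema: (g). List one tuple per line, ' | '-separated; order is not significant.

Per-node cardinality:
  R → 6
  S → 4
  ρ[g/d](S) → 4
  ρ[x/z](ρ[g/d](S)) → 4
  ρ[w/y](ρ[x/z](ρ[g/d](S))) → 4
  π[g,x,w](ρ[w/y](ρ[x/z](ρ[g/d](S)))) → 4
  (R ∪ π[g,x,w](ρ[w/y](ρ[x/z](ρ[g/d](S))))) → 10
  π[g]((R ∪ π[g,x,w](ρ[w/y](ρ[x/z](ρ[g/d](S)))))) → 10
  σ[g<=5](π[g]((R ∪ π[g,x,w](ρ[w/y](ρ[x/z](ρ[g/d](S))))))) → 5

== RESULT ==
g
1
1
3
5
5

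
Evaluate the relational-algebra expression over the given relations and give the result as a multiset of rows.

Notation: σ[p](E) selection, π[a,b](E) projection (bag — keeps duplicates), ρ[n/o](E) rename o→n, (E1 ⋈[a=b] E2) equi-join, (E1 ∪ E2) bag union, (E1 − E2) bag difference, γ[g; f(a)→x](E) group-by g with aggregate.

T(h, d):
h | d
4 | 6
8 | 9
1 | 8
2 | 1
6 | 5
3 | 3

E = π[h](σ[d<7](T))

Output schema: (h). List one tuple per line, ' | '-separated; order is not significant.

Per-node cardinality:
  T → 6
  σ[d<7](T) → 4
  π[h](σ[d<7](T)) → 4

== RESULT ==
h
2
3
4
6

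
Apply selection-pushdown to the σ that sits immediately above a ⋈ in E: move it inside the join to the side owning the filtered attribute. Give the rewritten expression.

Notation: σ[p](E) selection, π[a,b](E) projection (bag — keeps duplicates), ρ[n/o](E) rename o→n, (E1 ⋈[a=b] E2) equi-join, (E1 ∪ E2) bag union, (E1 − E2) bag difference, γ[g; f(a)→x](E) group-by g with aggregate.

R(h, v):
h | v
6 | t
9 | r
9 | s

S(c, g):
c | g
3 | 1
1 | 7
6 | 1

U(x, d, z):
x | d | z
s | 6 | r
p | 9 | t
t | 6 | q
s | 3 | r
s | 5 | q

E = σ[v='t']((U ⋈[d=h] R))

σ filters on v, owned by the right side.
E' = (U ⋈[d=h] σ[v='t'](R))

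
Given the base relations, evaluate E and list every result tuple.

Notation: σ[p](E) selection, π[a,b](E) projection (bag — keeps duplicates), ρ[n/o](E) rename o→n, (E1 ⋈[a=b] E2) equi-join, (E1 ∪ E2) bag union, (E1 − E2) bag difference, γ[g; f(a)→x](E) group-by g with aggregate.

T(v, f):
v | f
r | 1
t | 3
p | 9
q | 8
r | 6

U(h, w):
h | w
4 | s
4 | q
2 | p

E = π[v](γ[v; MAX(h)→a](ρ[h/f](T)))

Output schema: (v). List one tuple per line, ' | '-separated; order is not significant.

Row counts bottom-up:
  T → 5
  ρ[h/f](T) → 5
  γ[v; MAX(h)→a](ρ[h/f](T)) → 4
  π[v](γ[v; MAX(h)→a](ρ[h/f](T))) → 4

== RESULT ==
v
p
q
r
t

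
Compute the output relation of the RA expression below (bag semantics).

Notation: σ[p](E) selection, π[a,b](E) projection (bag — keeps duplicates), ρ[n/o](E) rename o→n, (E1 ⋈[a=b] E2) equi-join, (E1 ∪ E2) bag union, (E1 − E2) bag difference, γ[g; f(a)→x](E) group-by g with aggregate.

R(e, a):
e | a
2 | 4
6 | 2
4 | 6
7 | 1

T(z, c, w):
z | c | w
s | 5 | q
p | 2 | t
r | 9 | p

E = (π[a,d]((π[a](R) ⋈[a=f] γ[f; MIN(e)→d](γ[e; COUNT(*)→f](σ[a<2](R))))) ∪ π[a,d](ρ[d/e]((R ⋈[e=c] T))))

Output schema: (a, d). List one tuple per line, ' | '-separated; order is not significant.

Row counts bottom-up:
  R → 4
  π[a](R) → 4
  R → 4
  σ[a<2](R) → 1
  γ[e; COUNT(*)→f](σ[a<2](R)) → 1
  γ[f; MIN(e)→d](γ[e; COUNT(*)→f](σ[a<2](R))) → 1
  (π[a](R) ⋈[a=f] γ[f; MIN(e)→d](γ[e; COUNT(*)→f](σ[a<2](R)))) → 1
  π[a,d]((π[a](R) ⋈[a=f] γ[f; MIN(e)→d](γ[e; COUNT(*)→f](σ[a<2](R))))) → 1
  R → 4
  T → 3
  (R ⋈[e=c] T) → 1
  ρ[d/e]((R ⋈[e=c] T)) → 1
  π[a,d](ρ[d/e]((R ⋈[e=c] T))) → 1
  (π[a,d]((π[a](R) ⋈[a=f] γ[f; MIN(e)→d](γ[e; COUNT(*)→f](σ[a<2](R))))) ∪ π[a,d](ρ[d/e]((R ⋈[e=c] T)))) → 2

== RESULT ==
a | d
1 | 7
4 | 2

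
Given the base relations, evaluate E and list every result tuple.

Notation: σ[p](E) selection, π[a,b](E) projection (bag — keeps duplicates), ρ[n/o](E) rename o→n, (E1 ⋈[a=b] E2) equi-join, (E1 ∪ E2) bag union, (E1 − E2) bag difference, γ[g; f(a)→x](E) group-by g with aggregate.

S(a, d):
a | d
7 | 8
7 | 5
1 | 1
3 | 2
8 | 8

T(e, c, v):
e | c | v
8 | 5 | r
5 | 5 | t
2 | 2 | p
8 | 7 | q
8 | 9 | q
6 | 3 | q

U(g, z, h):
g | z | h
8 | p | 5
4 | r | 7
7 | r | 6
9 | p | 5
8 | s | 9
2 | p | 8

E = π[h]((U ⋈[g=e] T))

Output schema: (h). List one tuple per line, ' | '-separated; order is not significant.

Per-node cardinality:
  U → 6
  T → 6
  (U ⋈[g=e] T) → 7
  π[h]((U ⋈[g=e] T)) → 7

== RESULT ==
h
5
5
5
8
9
9
9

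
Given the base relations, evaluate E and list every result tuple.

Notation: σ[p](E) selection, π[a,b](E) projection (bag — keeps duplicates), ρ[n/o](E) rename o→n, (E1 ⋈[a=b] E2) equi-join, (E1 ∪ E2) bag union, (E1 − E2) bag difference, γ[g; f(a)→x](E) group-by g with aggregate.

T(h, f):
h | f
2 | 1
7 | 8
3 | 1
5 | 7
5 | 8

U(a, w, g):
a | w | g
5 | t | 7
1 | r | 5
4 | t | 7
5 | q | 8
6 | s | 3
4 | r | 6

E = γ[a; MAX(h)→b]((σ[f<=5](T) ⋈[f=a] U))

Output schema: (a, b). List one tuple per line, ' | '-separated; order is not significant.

Row counts bottom-up:
  T → 5
  σ[f<=5](T) → 2
  U → 6
  (σ[f<=5](T) ⋈[f=a] U) → 2
  γ[a; MAX(h)→b]((σ[f<=5](T) ⋈[f=a] U)) → 1

== RESULT ==
a | b
1 | 3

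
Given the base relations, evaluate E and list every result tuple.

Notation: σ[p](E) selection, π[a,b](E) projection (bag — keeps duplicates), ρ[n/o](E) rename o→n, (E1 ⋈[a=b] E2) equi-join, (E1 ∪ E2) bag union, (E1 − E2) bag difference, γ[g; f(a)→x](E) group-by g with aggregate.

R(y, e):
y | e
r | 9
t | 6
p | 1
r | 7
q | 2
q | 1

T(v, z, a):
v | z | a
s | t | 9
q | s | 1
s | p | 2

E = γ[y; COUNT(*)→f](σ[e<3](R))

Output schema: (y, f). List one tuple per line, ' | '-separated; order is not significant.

Per-node cardinality:
  R → 6
  σ[e<3](R) → 3
  γ[y; COUNT(*)→f](σ[e<3](R)) → 2

== RESULT ==
y | f
p | 1
q | 2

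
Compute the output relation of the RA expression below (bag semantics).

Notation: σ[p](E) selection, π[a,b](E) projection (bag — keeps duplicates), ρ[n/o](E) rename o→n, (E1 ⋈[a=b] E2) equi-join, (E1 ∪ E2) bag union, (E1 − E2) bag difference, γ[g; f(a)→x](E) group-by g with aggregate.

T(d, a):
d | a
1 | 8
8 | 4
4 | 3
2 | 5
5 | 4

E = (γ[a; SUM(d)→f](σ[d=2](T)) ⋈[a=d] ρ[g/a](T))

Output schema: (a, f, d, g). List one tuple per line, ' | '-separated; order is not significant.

Row counts bottom-up:
  T → 5
  σ[d=2](T) → 1
  γ[a; SUM(d)→f](σ[d=2](T)) → 1
  T → 5
  ρ[g/a](T) → 5
  (γ[a; SUM(d)→f](σ[d=2](T)) ⋈[a=d] ρ[g/a](T)) → 1

== RESULT ==
a | f | d | g
5 | 2 | 5 | 4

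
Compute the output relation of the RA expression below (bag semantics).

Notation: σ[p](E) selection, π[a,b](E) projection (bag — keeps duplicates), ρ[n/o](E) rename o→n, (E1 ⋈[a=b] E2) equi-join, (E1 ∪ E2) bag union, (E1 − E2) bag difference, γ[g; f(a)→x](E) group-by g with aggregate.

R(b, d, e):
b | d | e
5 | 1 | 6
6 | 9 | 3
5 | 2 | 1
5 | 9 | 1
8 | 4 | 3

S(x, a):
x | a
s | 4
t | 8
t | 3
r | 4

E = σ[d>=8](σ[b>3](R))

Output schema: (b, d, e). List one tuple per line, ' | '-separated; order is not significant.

Row counts bottom-up:
  R → 5
  σ[b>3](R) → 5
  σ[d>=8](σ[b>3](R)) → 2

== RESULT ==
b | d | e
5 | 9 | 1
6 | 9 | 3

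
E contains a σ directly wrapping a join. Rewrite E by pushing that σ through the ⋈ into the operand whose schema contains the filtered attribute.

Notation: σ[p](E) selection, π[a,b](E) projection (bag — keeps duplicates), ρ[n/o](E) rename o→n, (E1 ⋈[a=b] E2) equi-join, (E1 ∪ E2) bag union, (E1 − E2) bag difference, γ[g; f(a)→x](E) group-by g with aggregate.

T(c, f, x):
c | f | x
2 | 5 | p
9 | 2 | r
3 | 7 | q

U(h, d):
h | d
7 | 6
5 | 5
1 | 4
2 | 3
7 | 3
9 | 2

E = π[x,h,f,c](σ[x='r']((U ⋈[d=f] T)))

σ filters on x, owned by the right side.
E' = π[x,h,f,c]((U ⋈[d=f] σ[x='r'](T)))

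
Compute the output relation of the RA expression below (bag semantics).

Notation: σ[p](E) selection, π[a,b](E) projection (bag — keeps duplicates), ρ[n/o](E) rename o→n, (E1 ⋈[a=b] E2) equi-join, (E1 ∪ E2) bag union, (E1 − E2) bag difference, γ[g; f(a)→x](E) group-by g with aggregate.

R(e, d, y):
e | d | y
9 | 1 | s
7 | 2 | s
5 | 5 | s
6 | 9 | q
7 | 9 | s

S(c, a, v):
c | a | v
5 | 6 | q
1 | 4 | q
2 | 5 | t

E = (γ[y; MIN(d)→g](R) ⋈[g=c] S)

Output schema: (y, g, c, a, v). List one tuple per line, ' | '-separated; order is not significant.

Per-node cardinality:
  R → 5
  γ[y; MIN(d)→g](R) → 2
  S → 3
  (γ[y; MIN(d)→g](R) ⋈[g=c] S) → 1

== RESULT ==
y | g | c | a | v
s | 1 | 1 | 4 | q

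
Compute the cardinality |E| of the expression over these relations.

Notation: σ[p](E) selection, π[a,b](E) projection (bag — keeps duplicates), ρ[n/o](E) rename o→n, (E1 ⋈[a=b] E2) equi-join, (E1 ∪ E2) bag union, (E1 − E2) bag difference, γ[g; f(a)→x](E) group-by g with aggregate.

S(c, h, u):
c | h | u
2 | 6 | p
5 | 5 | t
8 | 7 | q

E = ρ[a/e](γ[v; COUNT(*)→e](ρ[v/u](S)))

Per-node cardinality:
  S → 3
  ρ[v/u](S) → 3
  γ[v; COUNT(*)→e](ρ[v/u](S)) → 3
  ρ[a/e](γ[v; COUNT(*)→e](ρ[v/u](S))) → 3

|E| = 3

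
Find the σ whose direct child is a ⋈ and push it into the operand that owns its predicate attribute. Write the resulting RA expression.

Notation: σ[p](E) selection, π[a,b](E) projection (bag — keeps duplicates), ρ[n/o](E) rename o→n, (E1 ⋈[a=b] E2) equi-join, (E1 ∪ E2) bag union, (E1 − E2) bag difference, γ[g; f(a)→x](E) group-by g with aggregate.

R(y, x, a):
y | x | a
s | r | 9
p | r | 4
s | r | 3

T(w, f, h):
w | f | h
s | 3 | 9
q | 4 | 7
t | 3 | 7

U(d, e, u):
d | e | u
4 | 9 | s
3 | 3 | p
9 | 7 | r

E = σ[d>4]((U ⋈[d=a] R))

σ filters on d, owned by the left side.
E' = (σ[d>4](U) ⋈[d=a] R)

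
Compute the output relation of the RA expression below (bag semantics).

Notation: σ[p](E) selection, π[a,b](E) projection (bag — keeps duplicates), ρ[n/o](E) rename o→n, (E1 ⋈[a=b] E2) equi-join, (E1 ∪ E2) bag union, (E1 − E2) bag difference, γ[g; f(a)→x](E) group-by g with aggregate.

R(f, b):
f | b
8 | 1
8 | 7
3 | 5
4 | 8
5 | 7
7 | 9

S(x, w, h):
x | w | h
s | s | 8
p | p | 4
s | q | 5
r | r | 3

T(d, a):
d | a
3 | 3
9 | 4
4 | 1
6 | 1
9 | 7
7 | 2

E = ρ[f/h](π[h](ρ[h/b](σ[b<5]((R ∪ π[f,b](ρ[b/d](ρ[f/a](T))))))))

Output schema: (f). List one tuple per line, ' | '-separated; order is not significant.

Subexpression sizes:
  R → 6
  T → 6
  ρ[f/a](T) → 6
  ρ[b/d](ρ[f/a](T)) → 6
  π[f,b](ρ[b/d](ρ[f/a](T))) → 6
  (R ∪ π[f,b](ρ[b/d](ρ[f/a](T)))) → 12
  σ[b<5]((R ∪ π[f,b](ρ[b/d](ρ[f/a](T))))) → 3
  ρ[h/b](σ[b<5]((R ∪ π[f,b](ρ[b/d](ρ[f/a](T)))))) → 3
  π[h](ρ[h/b](σ[b<5]((R ∪ π[f,b](ρ[b/d](ρ[f/a](T))))))) → 3
  ρ[f/h](π[h](ρ[h/b](σ[b<5]((R ∪ π[f,b](ρ[b/d](ρ[f/a](T)))))))) → 3

== RESULT ==
f
1
3
4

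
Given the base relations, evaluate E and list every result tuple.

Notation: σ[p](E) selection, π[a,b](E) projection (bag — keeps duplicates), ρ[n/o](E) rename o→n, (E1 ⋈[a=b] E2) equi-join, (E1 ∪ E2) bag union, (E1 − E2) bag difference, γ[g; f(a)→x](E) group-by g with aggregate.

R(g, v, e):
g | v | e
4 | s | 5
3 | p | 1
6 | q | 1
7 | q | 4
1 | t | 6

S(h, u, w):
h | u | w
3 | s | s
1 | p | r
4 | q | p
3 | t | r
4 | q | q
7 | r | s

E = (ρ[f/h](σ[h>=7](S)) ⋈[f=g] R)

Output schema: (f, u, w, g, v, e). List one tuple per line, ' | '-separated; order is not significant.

Stepwise |·|:
  S → 6
  σ[h>=7](S) → 1
  ρ[f/h](σ[h>=7](S)) → 1
  R → 5
  (ρ[f/h](σ[h>=7](S)) ⋈[f=g] R) → 1

== RESULT ==
f | u | w | g | v | e
7 | r | s | 7 | q | 4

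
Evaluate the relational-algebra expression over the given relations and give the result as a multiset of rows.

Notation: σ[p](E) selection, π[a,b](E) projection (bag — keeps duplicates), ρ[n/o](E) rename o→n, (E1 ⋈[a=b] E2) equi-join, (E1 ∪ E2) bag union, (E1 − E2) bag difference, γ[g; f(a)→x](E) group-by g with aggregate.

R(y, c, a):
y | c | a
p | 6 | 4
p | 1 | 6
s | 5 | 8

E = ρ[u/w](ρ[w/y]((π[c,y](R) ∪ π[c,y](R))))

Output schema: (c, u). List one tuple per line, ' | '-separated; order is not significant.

Per-node cardinality:
  R → 3
  π[c,y](R) → 3
  R → 3
  π[c,y](R) → 3
  (π[c,y](R) ∪ π[c,y](R)) → 6
  ρ[w/y]((π[c,y](R) ∪ π[c,y](R))) → 6
  ρ[u/w](ρ[w/y]((π[c,y](R) ∪ π[c,y](R)))) → 6

== RESULT ==
c | u
1 | p
1 | p
5 | s
5 | s
6 | p
6 | p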